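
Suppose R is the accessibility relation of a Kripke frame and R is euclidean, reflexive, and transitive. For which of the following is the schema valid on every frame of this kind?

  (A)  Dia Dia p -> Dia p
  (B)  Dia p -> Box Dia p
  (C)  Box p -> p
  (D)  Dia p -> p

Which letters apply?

A, B, C

A relation that is euclidean, reflexive, and transitive is also serial and symmetric.
(A) Dia Dia p -> Dia p is the dual of axiom 4; it is valid on a frame exactly when R is transitive. Every such R is transitive, so valid.
(B) Dia p -> Box Dia p is axiom 5; it is valid on a frame exactly when R is euclidean. Every such R is euclidean, so valid.
(C) Box p -> p is axiom T; it is valid on a frame exactly when R is reflexive. Every such R is reflexive, so valid.
(D) Dia p -> p (the converse of T) corresponds to R being a subset of the identity. Such an R need not be a subset of the identity, so not valid.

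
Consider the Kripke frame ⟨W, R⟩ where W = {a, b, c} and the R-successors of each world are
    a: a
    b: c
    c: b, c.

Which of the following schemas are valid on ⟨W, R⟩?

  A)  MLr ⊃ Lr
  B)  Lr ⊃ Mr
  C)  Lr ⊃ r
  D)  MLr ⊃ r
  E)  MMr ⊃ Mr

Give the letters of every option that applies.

R is not reflexive: not b R b.
R is symmetric: every R-edge is matched by its reverse.
R is not transitive: b R c and c R b but not b R b.
R is not euclidean: c R b and c R b but not b R b.
R is serial: every world has an R-successor.
(A) the dual of axiom 5: valid iff R is euclidean. R is not euclidean — not valid.
(B) axiom D: valid iff R is serial. R is serial — valid.
(C) Lr ⊃ r is axiom T, which corresponds to reflexivity. R is not reflexive — not valid.
(D) the dual of axiom B: valid iff R is symmetric. R is symmetric — valid.
(E) MMr ⊃ Mr is the dual of axiom 4; it is valid on a frame exactly when R is transitive. R is not transitive, so not valid.

B, D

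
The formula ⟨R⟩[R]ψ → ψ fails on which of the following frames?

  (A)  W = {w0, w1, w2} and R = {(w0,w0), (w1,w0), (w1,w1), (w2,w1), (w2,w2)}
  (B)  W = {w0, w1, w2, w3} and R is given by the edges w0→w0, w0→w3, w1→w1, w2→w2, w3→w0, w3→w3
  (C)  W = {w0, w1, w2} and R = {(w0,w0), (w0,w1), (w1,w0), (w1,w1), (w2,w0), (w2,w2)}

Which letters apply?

A, C

The schema ⟨R⟩[R]ψ → ψ is the dual of axiom B; it is valid on a frame iff R is symmetric.
(A) R is not symmetric (w1 R w0 but not w0 R w1), so the schema fails here.
(B) R is symmetric (every R-edge is matched by its reverse), so the schema is valid here.
(C) R is not symmetric (w2 R w0 but not w0 R w2), so the schema fails here.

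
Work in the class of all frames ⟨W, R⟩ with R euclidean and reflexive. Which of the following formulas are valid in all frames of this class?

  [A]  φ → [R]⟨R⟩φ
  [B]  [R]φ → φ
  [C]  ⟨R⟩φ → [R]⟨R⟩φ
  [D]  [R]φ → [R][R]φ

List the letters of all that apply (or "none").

A, B, C, D

A reflexive euclidean relation is also symmetric (from wRw and wRv the euclidean condition gives vRw) and hence transitive; it is an equivalence relation.
(A) φ → [R]⟨R⟩φ is axiom B; it is valid on a frame exactly when R is symmetric. Every such R is symmetric, so valid.
(B) [R]φ → φ is axiom T; it is valid on a frame exactly when R is reflexive. Every such R is reflexive, so valid.
(C) ⟨R⟩φ → [R]⟨R⟩φ is axiom 5, which corresponds to the euclidean property. Every such R is euclidean — valid.
(D) [R]φ → [R][R]φ (axiom 4) characterises the transitive frames. Every such R is transitive — valid.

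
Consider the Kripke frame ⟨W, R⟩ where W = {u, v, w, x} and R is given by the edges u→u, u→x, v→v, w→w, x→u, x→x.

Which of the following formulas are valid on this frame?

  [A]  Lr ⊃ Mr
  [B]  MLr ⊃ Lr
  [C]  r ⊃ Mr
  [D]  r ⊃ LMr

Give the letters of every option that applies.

A, B, C, D

R is reflexive: each world relates to itself.
R is symmetric: every R-edge is matched by its reverse.
R is euclidean: any two R-successors of the same world are R-related.
R is serial: every world has an R-successor.
(A) axiom D: valid iff R is serial. R is serial — valid.
(B) MLr ⊃ Lr (the dual of axiom 5) characterises the euclidean frames. R is euclidean — valid.
(C) r ⊃ Mr is the dual of axiom T; it is valid on a frame exactly when R is reflexive. R is reflexive, so valid.
(D) axiom B: valid iff R is symmetric. R is symmetric — valid.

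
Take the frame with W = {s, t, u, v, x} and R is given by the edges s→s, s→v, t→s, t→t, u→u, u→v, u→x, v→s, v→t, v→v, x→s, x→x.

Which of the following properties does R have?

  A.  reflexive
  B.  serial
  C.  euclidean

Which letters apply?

A, B

(A) reflexive: each world relates to itself.
(B) serial: every world has an R-successor.
(C) not euclidean: t R s and t R t but not s R t.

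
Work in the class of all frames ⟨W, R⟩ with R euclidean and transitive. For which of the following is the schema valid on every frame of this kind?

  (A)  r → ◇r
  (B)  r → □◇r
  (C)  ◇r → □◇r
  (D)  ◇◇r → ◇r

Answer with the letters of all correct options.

C, D

(A) r → ◇r is the dual of axiom T, which corresponds to reflexivity. Such an R need not be reflexive — not valid.
(B) r → □◇r is axiom B, which corresponds to symmetry. Such an R need not be symmetric — not valid.
(C) axiom 5: valid iff R is euclidean. Every such R is euclidean — valid.
(D) ◇◇r → ◇r (the dual of axiom 4) characterises the transitive frames. Every such R is transitive — valid.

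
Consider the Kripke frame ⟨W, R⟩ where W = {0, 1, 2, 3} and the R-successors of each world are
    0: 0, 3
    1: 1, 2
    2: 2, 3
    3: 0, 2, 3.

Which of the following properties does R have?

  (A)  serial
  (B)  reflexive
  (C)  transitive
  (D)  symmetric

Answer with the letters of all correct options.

(A) serial: every world has an R-successor.
(B) reflexive: each world relates to itself.
(C) not transitive: 0 R 3 and 3 R 2 but not 0 R 2.
(D) not symmetric: 1 R 2 but not 2 R 1.

A, B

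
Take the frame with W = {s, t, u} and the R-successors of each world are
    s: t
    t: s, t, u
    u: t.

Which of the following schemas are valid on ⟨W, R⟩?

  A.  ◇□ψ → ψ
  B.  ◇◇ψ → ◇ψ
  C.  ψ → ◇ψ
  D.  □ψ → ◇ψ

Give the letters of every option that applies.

R is not reflexive: not s R s.
R is symmetric: every R-edge is matched by its reverse.
R is not transitive: s R t and t R s but not s R s.
R is serial: every world has an R-successor.
(A) the dual of axiom B: valid iff R is symmetric. R is symmetric — valid.
(B) ◇◇ψ → ◇ψ (the dual of axiom 4) characterises the transitive frames. R is not transitive — not valid.
(C) ψ → ◇ψ (the dual of axiom T) characterises the reflexive frames. R is not reflexive — not valid.
(D) □ψ → ◇ψ is axiom D; it is valid on a frame exactly when R is serial. R is serial, so valid.

A, D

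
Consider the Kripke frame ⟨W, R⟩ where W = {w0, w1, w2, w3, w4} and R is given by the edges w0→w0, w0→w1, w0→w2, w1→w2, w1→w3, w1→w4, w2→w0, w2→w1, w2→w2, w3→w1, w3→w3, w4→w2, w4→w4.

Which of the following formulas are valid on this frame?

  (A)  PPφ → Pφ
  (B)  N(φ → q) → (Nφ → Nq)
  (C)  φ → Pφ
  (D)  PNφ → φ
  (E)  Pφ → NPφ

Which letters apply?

R is not reflexive: not w1 R w1.
R is not symmetric: w0 R w1 but not w1 R w0.
R is not transitive: w0 R w1 and w1 R w3 but not w0 R w3.
R is not euclidean: w0 R w1 and w0 R w0 but not w1 R w0.
(A) PPφ → Pφ is the dual of axiom 4, which corresponds to transitivity. R is not transitive — not valid.
(B) N(φ → q) → (Nφ → Nq) is axiom K, valid on every Kripke frame — valid.
(C) the dual of axiom T: valid iff R is reflexive. R is not reflexive — not valid.
(D) the dual of axiom B: valid iff R is symmetric. R is not symmetric — not valid.
(E) Pφ → NPφ is axiom 5; it is valid on a frame exactly when R is euclidean. R is not euclidean, so not valid.

B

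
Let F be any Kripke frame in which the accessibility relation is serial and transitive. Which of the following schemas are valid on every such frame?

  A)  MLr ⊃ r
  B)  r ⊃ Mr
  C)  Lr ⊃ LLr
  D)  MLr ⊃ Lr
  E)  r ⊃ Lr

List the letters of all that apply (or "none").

(A) MLr ⊃ r is the dual of axiom B, which corresponds to symmetry. Such an R need not be symmetric — not valid.
(B) r ⊃ Mr is the dual of axiom T, which corresponds to reflexivity. Such an R need not be reflexive — not valid.
(C) Lr ⊃ LLr is axiom 4; it is valid on a frame exactly when R is transitive. Every such R is transitive, so valid.
(D) MLr ⊃ Lr is the dual of axiom 5; it is valid on a frame exactly when R is euclidean. Such an R need not be euclidean, so not valid.
(E) r ⊃ Lr is equivalent to ◇p→p; it holds exactly when R ⊆ identity. Such an R need not be a subset of the identity — not valid.

C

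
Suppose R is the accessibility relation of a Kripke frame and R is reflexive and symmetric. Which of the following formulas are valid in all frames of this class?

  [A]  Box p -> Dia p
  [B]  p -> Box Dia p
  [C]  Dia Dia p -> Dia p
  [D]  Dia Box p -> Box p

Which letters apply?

Reflexive relations are serial.
(A) axiom D: valid iff R is serial. Every such R is serial — valid.
(B) p -> Box Dia p (axiom B) characterises the symmetric frames. Every such R is symmetric — valid.
(C) Dia Dia p -> Dia p (the dual of axiom 4) characterises the transitive frames. Such an R need not be transitive — not valid.
(D) Dia Box p -> Box p is the dual of axiom 5; it is valid on a frame exactly when R is euclidean. Such an R need not be euclidean, so not valid.

A, B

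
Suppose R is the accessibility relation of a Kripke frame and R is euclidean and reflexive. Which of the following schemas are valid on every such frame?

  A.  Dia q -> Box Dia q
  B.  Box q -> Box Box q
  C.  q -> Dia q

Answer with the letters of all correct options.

A, B, C

A reflexive euclidean relation is also symmetric (from wRw and wRv the euclidean condition gives vRw) and hence transitive; it is an equivalence relation.
(A) axiom 5: valid iff R is euclidean. Every such R is euclidean — valid.
(B) Box q -> Box Box q (axiom 4) characterises the transitive frames. Every such R is transitive — valid.
(C) q -> Dia q (the dual of axiom T) characterises the reflexive frames. Every such R is reflexive — valid.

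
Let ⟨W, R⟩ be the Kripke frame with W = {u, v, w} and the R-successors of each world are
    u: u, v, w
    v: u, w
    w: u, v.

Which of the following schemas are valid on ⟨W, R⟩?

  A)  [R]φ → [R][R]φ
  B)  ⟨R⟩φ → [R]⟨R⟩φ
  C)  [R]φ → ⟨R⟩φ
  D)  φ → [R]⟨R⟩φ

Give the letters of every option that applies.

R is symmetric: every R-edge is matched by its reverse.
R is not transitive: v R u and u R v but not v R v.
R is not euclidean: u R v and u R v but not v R v.
R is serial: every world has an R-successor.
(A) [R]φ → [R][R]φ is axiom 4; it is valid on a frame exactly when R is transitive. R is not transitive, so not valid.
(B) axiom 5: valid iff R is euclidean. R is not euclidean — not valid.
(C) [R]φ → ⟨R⟩φ (axiom D) characterises the serial frames. R is serial — valid.
(D) φ → [R]⟨R⟩φ is axiom B, which corresponds to symmetry. R is symmetric — valid.

C, D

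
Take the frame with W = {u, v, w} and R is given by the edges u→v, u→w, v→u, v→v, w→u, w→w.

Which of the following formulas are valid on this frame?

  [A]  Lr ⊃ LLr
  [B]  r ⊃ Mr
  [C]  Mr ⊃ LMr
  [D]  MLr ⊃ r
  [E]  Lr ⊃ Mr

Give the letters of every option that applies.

D, E

R is not reflexive: not u R u.
R is symmetric: every R-edge is matched by its reverse.
R is not transitive: u R v and v R u but not u R u.
R is not euclidean: u R v and u R w but not v R w.
R is serial: every world has an R-successor.
(A) Lr ⊃ LLr is axiom 4, which corresponds to transitivity. R is not transitive — not valid.
(B) the dual of axiom T: valid iff R is reflexive. R is not reflexive — not valid.
(C) Mr ⊃ LMr (axiom 5) characterises the euclidean frames. R is not euclidean — not valid.
(D) MLr ⊃ r (the dual of axiom B) characterises the symmetric frames. R is symmetric — valid.
(E) Lr ⊃ Mr is axiom D; it is valid on a frame exactly when R is serial. R is serial, so valid.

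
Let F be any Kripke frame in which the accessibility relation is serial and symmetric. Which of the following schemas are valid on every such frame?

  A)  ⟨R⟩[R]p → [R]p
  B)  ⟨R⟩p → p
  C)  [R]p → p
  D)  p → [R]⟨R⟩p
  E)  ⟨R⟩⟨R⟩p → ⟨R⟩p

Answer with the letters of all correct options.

(A) ⟨R⟩[R]p → [R]p (the dual of axiom 5) characterises the euclidean frames. Such an R need not be euclidean — not valid.
(B) ⟨R⟩p → p is valid only on frames where every R-edge is a self-loop. Such an R need not be a subset of the identity — not valid.
(C) [R]p → p is axiom T; it is valid on a frame exactly when R is reflexive. Such an R need not be reflexive, so not valid.
(D) axiom B: valid iff R is symmetric. Every such R is symmetric — valid.
(E) ⟨R⟩⟨R⟩p → ⟨R⟩p is the dual of axiom 4; it is valid on a frame exactly when R is transitive. Such an R need not be transitive, so not valid.

D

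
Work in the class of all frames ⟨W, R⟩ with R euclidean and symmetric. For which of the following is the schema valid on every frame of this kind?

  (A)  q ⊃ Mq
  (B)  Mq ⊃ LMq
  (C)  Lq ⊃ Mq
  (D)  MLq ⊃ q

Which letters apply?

A symmetric euclidean relation is transitive (uRv and vRw give vRu by symmetry, then uRw by the euclidean condition, applied at v).
(A) q ⊃ Mq (the dual of axiom T) characterises the reflexive frames. Such an R need not be reflexive — not valid.
(B) Mq ⊃ LMq (axiom 5) characterises the euclidean frames. Every such R is euclidean — valid.
(C) Lq ⊃ Mq is axiom D, which corresponds to seriality. Such an R need not be serial — not valid.
(D) MLq ⊃ q (the dual of axiom B) characterises the symmetric frames. Every such R is symmetric — valid.

B, D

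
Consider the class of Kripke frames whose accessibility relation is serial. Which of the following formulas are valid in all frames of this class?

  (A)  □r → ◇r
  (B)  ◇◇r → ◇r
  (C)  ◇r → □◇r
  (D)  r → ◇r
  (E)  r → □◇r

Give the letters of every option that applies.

(A) axiom D: valid iff R is serial. Every such R is serial — valid.
(B) ◇◇r → ◇r is the dual of axiom 4; it is valid on a frame exactly when R is transitive. Such an R need not be transitive, so not valid.
(C) ◇r → □◇r is axiom 5; it is valid on a frame exactly when R is euclidean. Such an R need not be euclidean, so not valid.
(D) r → ◇r is the dual of axiom T; it is valid on a frame exactly when R is reflexive. Such an R need not be reflexive, so not valid.
(E) axiom B: valid iff R is symmetric. Such an R need not be symmetric — not valid.

A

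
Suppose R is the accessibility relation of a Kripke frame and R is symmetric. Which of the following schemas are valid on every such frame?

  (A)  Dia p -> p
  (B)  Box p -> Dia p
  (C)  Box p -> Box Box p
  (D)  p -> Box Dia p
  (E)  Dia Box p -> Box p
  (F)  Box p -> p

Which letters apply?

(A) Dia p -> p is the converse of T; it holds exactly when R ⊆ identity. Such an R need not be a subset of the identity — not valid.
(B) Box p -> Dia p is axiom D; it is valid on a frame exactly when R is serial. Such an R need not be serial, so not valid.
(C) axiom 4: valid iff R is transitive. Such an R need not be transitive — not valid.
(D) axiom B: valid iff R is symmetric. Every such R is symmetric — valid.
(E) Dia Box p -> Box p is the dual of axiom 5, which corresponds to the euclidean property. Such an R need not be euclidean — not valid.
(F) Box p -> p is axiom T, which corresponds to reflexivity. Such an R need not be reflexive — not valid.

D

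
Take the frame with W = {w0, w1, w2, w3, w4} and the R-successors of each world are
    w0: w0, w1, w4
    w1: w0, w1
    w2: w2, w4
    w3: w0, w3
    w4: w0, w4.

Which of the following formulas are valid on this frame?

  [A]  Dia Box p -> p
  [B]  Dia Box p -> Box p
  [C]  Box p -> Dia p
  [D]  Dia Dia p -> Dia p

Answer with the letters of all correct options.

C

R is not symmetric: w2 R w4 but not w4 R w2.
R is not transitive: w1 R w0 and w0 R w4 but not w1 R w4.
R is not euclidean: w0 R w1 and w0 R w4 but not w1 R w4.
R is serial: every world has an R-successor.
(A) Dia Box p -> p is the dual of axiom B, which corresponds to symmetry. R is not symmetric — not valid.
(B) Dia Box p -> Box p (the dual of axiom 5) characterises the euclidean frames. R is not euclidean — not valid.
(C) Box p -> Dia p is axiom D, which corresponds to seriality. R is serial — valid.
(D) Dia Dia p -> Dia p (the dual of axiom 4) characterises the transitive frames. R is not transitive — not valid.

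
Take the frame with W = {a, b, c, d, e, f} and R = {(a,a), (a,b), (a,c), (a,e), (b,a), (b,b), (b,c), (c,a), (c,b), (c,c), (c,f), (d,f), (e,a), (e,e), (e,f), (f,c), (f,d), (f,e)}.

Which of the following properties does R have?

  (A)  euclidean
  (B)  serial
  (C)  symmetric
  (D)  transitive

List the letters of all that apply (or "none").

B, C

(A) not euclidean: a R b and a R e but not b R e.
(B) serial: every world has an R-successor.
(C) symmetric: every R-edge is matched by its reverse.
(D) not transitive: a R c and c R f but not a R f.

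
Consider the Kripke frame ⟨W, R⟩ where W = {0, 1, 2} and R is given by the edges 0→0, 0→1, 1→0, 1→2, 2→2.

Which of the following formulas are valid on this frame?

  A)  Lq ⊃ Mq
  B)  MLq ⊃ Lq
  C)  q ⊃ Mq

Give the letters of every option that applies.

R is not reflexive: not 1 R 1.
R is not euclidean: 1 R 0 and 1 R 2 but not 0 R 2.
R is serial: every world has an R-successor.
(A) Lq ⊃ Mq (axiom D) characterises the serial frames. R is serial — valid.
(B) MLq ⊃ Lq (the dual of axiom 5) characterises the euclidean frames. R is not euclidean — not valid.
(C) q ⊃ Mq (the dual of axiom T) characterises the reflexive frames. R is not reflexive — not valid.

A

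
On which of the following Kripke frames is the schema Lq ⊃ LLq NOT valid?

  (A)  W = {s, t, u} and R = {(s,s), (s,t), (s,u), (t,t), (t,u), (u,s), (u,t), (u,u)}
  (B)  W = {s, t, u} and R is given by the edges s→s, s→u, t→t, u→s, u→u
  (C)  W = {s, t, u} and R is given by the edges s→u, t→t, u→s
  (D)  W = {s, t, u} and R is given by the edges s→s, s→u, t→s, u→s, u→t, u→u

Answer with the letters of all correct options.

The schema Lq ⊃ LLq is axiom 4; it is valid on a frame iff R is transitive.
(A) R is not transitive (t R u and u R s but not t R s), so the schema fails here.
(B) R is transitive (R is closed under composition), so the schema is valid here.
(C) R is not transitive (s R u and u R s but not s R s), so the schema fails here.
(D) R is not transitive (s R u and u R t but not s R t), so the schema fails here.

A, C, D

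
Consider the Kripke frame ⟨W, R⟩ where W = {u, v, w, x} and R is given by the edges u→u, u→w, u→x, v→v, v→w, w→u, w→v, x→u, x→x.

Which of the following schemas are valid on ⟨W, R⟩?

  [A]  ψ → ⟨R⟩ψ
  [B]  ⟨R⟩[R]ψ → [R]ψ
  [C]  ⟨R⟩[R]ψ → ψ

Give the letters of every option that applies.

C

R is not reflexive: not w R w.
R is symmetric: every R-edge is matched by its reverse.
R is not euclidean: u R w and u R x but not w R x.
(A) ψ → ⟨R⟩ψ is the dual of axiom T; it is valid on a frame exactly when R is reflexive. R is not reflexive, so not valid.
(B) ⟨R⟩[R]ψ → [R]ψ is the dual of axiom 5, which corresponds to the euclidean property. R is not euclidean — not valid.
(C) the dual of axiom B: valid iff R is symmetric. R is symmetric — valid.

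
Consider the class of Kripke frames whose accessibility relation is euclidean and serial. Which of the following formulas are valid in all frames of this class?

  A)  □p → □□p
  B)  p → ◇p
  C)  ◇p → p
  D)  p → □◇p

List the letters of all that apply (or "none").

none

(A) axiom 4: valid iff R is transitive. Such an R need not be transitive — not valid.
(B) p → ◇p is the dual of axiom T; it is valid on a frame exactly when R is reflexive. Such an R need not be reflexive, so not valid.
(C) ◇p → p (the converse of T) corresponds to R being a subset of the identity. Such an R need not be a subset of the identity, so not valid.
(D) p → □◇p is axiom B, which corresponds to symmetry. Such an R need not be symmetric — not valid.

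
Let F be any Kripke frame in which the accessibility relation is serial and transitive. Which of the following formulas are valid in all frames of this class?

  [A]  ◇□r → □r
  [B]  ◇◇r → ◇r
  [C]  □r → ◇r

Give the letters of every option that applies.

B, C

(A) ◇□r → □r is the dual of axiom 5; it is valid on a frame exactly when R is euclidean. Such an R need not be euclidean, so not valid.
(B) ◇◇r → ◇r is the dual of axiom 4; it is valid on a frame exactly when R is transitive. Every such R is transitive, so valid.
(C) □r → ◇r is axiom D, which corresponds to seriality. Every such R is serial — valid.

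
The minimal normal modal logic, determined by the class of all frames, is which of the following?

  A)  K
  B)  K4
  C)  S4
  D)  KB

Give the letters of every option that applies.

(A) K is determined by exactly this class.
(B) K4 is determined by the class of transitive frames.
(C) S4 is determined by the class of reflexive and transitive frames.
(D) KB is determined by the class of symmetric frames.

A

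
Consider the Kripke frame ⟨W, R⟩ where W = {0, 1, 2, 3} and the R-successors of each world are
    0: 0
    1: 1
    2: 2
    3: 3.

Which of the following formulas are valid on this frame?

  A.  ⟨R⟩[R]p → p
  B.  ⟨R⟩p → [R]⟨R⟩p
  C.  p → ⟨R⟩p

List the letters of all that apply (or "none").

A, B, C

R is reflexive: each world relates to itself.
R is symmetric: every R-edge is matched by its reverse.
R is euclidean: any two R-successors of the same world are R-related.
(A) the dual of axiom B: valid iff R is symmetric. R is symmetric — valid.
(B) ⟨R⟩p → [R]⟨R⟩p is axiom 5, which corresponds to the euclidean property. R is euclidean — valid.
(C) p → ⟨R⟩p is the dual of axiom T; it is valid on a frame exactly when R is reflexive. R is reflexive, so valid.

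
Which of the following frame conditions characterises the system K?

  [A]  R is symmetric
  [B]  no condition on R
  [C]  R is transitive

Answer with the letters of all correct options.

B

(A) this class determines KB, not K.
(B) K is sound and complete for exactly this class.
(C) this class determines K4, not K.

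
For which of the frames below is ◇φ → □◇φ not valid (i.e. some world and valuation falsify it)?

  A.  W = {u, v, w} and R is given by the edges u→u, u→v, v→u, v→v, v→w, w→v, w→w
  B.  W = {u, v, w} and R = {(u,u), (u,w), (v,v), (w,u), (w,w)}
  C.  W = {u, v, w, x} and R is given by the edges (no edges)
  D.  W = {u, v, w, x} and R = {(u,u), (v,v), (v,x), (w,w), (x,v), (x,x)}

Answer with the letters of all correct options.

A

The schema ◇φ → □◇φ is axiom 5; it is valid on a frame iff R is euclidean.
(A) R is not euclidean (v R u and v R w but not u R w), so the schema fails here.
(B) R is euclidean (any two R-successors of the same world are R-related), so the schema is valid here.
(C) R is euclidean (any two R-successors of the same world are R-related), so the schema is valid here.
(D) R is euclidean (any two R-successors of the same world are R-related), so the schema is valid here.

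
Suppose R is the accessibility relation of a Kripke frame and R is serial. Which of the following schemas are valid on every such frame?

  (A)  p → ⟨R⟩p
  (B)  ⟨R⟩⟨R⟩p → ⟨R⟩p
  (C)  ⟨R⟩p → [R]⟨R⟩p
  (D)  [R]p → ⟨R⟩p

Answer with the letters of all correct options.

D

(A) p → ⟨R⟩p is the dual of axiom T, which corresponds to reflexivity. Such an R need not be reflexive — not valid.
(B) ⟨R⟩⟨R⟩p → ⟨R⟩p (the dual of axiom 4) characterises the transitive frames. Such an R need not be transitive — not valid.
(C) ⟨R⟩p → [R]⟨R⟩p is axiom 5; it is valid on a frame exactly when R is euclidean. Such an R need not be euclidean, so not valid.
(D) axiom D: valid iff R is serial. Every such R is serial — valid.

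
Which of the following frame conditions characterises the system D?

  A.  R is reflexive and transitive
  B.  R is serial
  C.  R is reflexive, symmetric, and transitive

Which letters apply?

B

(A) this class determines S4, not D.
(B) D is sound and complete for exactly this class.
(C) this class determines S5, not D.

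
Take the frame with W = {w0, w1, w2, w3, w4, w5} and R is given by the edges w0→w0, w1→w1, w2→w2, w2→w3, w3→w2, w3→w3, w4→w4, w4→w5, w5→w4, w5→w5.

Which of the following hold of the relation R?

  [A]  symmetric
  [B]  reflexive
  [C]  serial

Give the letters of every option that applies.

A, B, C

(A) symmetric: every R-edge is matched by its reverse.
(B) reflexive: each world relates to itself.
(C) serial: every world has an R-successor.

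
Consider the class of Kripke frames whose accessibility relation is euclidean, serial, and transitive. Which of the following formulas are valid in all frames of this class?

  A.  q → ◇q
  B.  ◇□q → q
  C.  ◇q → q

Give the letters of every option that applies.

none

(A) the dual of axiom T: valid iff R is reflexive. Such an R need not be reflexive — not valid.
(B) ◇□q → q is the dual of axiom B; it is valid on a frame exactly when R is symmetric. Such an R need not be symmetric, so not valid.
(C) ◇q → q (the converse of T) corresponds to R being a subset of the identity. Such an R need not be a subset of the identity, so not valid.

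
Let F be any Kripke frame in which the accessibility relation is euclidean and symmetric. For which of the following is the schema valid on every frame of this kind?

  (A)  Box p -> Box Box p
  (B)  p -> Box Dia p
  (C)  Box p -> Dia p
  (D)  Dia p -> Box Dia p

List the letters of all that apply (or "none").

A, B, D

A symmetric euclidean relation is transitive (uRv and vRw give vRu by symmetry, then uRw by the euclidean condition, applied at v).
(A) Box p -> Box Box p (axiom 4) characterises the transitive frames. Every such R is transitive — valid.
(B) p -> Box Dia p (axiom B) characterises the symmetric frames. Every such R is symmetric — valid.
(C) axiom D: valid iff R is serial. Such an R need not be serial — not valid.
(D) axiom 5: valid iff R is euclidean. Every such R is euclidean — valid.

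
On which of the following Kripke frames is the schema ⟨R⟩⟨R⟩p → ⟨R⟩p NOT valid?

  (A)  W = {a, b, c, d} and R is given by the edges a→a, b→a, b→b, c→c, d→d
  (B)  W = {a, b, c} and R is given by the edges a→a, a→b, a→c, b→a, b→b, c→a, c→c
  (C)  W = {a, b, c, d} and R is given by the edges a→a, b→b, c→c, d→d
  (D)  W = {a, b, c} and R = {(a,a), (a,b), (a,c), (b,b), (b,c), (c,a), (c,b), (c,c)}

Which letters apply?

B, D

The schema ⟨R⟩⟨R⟩p → ⟨R⟩p is the dual of axiom 4; it is valid on a frame iff R is transitive.
(A) R is transitive (R is closed under composition), so the schema is valid here.
(B) R is not transitive (b R a and a R c but not b R c), so the schema fails here.
(C) R is transitive (R is closed under composition), so the schema is valid here.
(D) R is not transitive (b R c and c R a but not b R a), so the schema fails here.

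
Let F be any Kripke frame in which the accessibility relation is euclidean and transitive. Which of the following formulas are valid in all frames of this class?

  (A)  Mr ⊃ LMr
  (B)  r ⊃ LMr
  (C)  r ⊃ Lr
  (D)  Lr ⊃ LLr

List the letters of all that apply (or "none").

(A) axiom 5: valid iff R is euclidean. Every such R is euclidean — valid.
(B) r ⊃ LMr is axiom B; it is valid on a frame exactly when R is symmetric. Such an R need not be symmetric, so not valid.
(C) r ⊃ Lr is equivalent to ◇p→p; it holds exactly when R ⊆ identity. Such an R need not be a subset of the identity — not valid.
(D) Lr ⊃ LLr (axiom 4) characterises the transitive frames. Every such R is transitive — valid.

A, D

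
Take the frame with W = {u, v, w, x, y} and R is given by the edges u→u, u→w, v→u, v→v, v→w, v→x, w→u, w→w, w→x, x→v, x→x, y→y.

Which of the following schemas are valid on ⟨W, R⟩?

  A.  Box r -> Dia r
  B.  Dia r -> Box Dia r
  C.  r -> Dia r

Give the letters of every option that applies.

R is reflexive: each world relates to itself.
R is not euclidean: v R u and v R v but not u R v.
R is serial: every world has an R-successor.
(A) Box r -> Dia r is axiom D; it is valid on a frame exactly when R is serial. R is serial, so valid.
(B) Dia r -> Box Dia r is axiom 5, which corresponds to the euclidean property. R is not euclidean — not valid.
(C) r -> Dia r (the dual of axiom T) characterises the reflexive frames. R is reflexive — valid.

A, C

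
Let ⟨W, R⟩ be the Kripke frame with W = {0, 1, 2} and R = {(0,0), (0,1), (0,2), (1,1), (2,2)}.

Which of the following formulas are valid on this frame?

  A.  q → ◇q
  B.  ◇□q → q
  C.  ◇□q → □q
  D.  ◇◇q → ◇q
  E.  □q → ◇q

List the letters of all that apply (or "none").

R is reflexive: each world relates to itself.
R is not symmetric: 0 R 1 but not 1 R 0.
R is transitive: R is closed under composition.
R is not euclidean: 0 R 1 and 0 R 0 but not 1 R 0.
R is serial: every world has an R-successor.
(A) the dual of axiom T: valid iff R is reflexive. R is reflexive — valid.
(B) ◇□q → q is the dual of axiom B, which corresponds to symmetry. R is not symmetric — not valid.
(C) ◇□q → □q is the dual of axiom 5, which corresponds to the euclidean property. R is not euclidean — not valid.
(D) ◇◇q → ◇q is the dual of axiom 4, which corresponds to transitivity. R is transitive — valid.
(E) axiom D: valid iff R is serial. R is serial — valid.

A, D, E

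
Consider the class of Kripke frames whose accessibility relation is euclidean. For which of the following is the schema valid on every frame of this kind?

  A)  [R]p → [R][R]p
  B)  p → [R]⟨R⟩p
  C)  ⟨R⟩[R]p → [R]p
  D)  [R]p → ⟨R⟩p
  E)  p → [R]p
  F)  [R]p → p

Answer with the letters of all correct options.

C

(A) [R]p → [R][R]p (axiom 4) characterises the transitive frames. Such an R need not be transitive — not valid.
(B) p → [R]⟨R⟩p is axiom B, which corresponds to symmetry. Such an R need not be symmetric — not valid.
(C) the dual of axiom 5: valid iff R is euclidean. Every such R is euclidean — valid.
(D) [R]p → ⟨R⟩p is axiom D; it is valid on a frame exactly when R is serial. Such an R need not be serial, so not valid.
(E) p → [R]p is valid only on frames where every R-edge is a self-loop. Such an R need not be a subset of the identity — not valid.
(F) [R]p → p is axiom T, which corresponds to reflexivity. Such an R need not be reflexive — not valid.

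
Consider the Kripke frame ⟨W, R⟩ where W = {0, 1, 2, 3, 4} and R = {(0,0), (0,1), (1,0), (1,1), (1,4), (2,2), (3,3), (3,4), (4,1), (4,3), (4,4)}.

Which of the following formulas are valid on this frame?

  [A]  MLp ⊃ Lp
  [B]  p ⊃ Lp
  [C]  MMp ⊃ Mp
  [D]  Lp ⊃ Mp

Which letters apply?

D

R is not transitive: 0 R 1 and 1 R 4 but not 0 R 4.
R is not euclidean: 1 R 0 and 1 R 4 but not 0 R 4.
R is serial: every world has an R-successor.
R is not a subset of the identity: 0 R 1 with 0 ≠ 1.
(A) MLp ⊃ Lp is the dual of axiom 5; it is valid on a frame exactly when R is euclidean. R is not euclidean, so not valid.
(B) p ⊃ Lp is equivalent to ◇p→p; it holds exactly when R ⊆ identity. Here R ⊄ identity — not valid.
(C) MMp ⊃ Mp (the dual of axiom 4) characterises the transitive frames. R is not transitive — not valid.
(D) Lp ⊃ Mp is axiom D, which corresponds to seriality. R is serial — valid.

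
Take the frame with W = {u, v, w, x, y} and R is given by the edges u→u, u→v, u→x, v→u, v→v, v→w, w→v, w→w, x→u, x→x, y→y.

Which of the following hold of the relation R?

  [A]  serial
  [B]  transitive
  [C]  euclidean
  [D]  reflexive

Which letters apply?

A, D

(A) serial: every world has an R-successor.
(B) not transitive: u R v and v R w but not u R w.
(C) not euclidean: u R v and u R x but not v R x.
(D) reflexive: each world relates to itself.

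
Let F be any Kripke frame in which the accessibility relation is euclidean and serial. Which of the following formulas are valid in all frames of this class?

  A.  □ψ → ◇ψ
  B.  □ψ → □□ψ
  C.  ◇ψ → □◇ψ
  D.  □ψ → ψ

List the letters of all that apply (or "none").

A, C

(A) □ψ → ◇ψ is axiom D; it is valid on a frame exactly when R is serial. Every such R is serial, so valid.
(B) □ψ → □□ψ is axiom 4; it is valid on a frame exactly when R is transitive. Such an R need not be transitive, so not valid.
(C) ◇ψ → □◇ψ (axiom 5) characterises the euclidean frames. Every such R is euclidean — valid.
(D) axiom T: valid iff R is reflexive. Such an R need not be reflexive — not valid.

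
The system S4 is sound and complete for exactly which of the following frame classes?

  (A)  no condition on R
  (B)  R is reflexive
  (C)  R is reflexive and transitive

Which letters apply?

(A) this class determines K, not S4.
(B) this class determines T (= KT), not S4.
(C) S4 is sound and complete for exactly this class.

C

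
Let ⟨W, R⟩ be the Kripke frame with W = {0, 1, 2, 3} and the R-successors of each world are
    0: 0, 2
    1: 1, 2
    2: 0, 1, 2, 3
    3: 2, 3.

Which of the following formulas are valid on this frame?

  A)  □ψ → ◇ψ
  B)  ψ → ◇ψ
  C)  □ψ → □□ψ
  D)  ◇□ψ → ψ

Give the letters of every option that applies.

R is reflexive: each world relates to itself.
R is symmetric: every R-edge is matched by its reverse.
R is not transitive: 0 R 2 and 2 R 1 but not 0 R 1.
R is serial: every world has an R-successor.
(A) □ψ → ◇ψ is axiom D, which corresponds to seriality. R is serial — valid.
(B) ψ → ◇ψ (the dual of axiom T) characterises the reflexive frames. R is reflexive — valid.
(C) axiom 4: valid iff R is transitive. R is not transitive — not valid.
(D) the dual of axiom B: valid iff R is symmetric. R is symmetric — valid.

A, B, D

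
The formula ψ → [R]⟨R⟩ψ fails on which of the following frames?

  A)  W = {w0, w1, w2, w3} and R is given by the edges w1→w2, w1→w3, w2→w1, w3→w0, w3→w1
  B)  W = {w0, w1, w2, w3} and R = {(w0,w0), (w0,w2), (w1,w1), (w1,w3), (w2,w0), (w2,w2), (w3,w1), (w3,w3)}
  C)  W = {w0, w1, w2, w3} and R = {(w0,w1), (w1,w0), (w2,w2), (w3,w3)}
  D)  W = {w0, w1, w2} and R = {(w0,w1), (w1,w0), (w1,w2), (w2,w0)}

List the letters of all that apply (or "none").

A, D

The schema ψ → [R]⟨R⟩ψ is axiom B; it is valid on a frame iff R is symmetric.
(A) R is not symmetric (w3 R w0 but not w0 R w3), so the schema fails here.
(B) R is symmetric (every R-edge is matched by its reverse), so the schema is valid here.
(C) R is symmetric (every R-edge is matched by its reverse), so the schema is valid here.
(D) R is not symmetric (w1 R w2 but not w2 R w1), so the schema fails here.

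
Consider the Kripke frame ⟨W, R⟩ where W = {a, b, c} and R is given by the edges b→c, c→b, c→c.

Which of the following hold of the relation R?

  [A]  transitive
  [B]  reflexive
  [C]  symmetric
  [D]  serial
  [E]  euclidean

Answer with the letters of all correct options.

(A) not transitive: b R c and c R b but not b R b.
(B) not reflexive: not a R a.
(C) symmetric: every R-edge is matched by its reverse.
(D) not serial: a has no R-successor.
(E) not euclidean: c R b and c R b but not b R b.

C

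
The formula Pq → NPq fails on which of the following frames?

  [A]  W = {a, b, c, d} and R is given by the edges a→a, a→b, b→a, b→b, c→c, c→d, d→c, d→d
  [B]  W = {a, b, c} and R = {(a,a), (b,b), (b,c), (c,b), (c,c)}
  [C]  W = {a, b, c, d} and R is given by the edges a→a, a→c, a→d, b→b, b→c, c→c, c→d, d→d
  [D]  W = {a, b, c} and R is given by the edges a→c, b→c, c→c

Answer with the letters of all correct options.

The schema Pq → NPq is axiom 5; it is valid on a frame iff R is euclidean.
(A) R is euclidean (any two R-successors of the same world are R-related), so the schema is valid here.
(B) R is euclidean (any two R-successors of the same world are R-related), so the schema is valid here.
(C) R is not euclidean (a R c and a R a but not c R a), so the schema fails here.
(D) R is euclidean (any two R-successors of the same world are R-related), so the schema is valid here.

C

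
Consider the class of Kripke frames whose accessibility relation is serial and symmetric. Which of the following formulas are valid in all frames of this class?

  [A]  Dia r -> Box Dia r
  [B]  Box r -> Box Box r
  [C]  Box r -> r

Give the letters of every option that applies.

(A) Dia r -> Box Dia r is axiom 5; it is valid on a frame exactly when R is euclidean. Such an R need not be euclidean, so not valid.
(B) axiom 4: valid iff R is transitive. Such an R need not be transitive — not valid.
(C) Box r -> r is axiom T; it is valid on a frame exactly when R is reflexive. Such an R need not be reflexive, so not valid.

none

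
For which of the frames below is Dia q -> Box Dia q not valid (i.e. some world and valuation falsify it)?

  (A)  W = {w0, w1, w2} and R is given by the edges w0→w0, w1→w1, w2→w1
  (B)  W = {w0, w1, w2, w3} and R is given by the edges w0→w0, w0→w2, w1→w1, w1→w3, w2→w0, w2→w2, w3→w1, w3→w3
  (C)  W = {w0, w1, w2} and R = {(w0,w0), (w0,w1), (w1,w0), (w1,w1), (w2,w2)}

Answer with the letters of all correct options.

The schema Dia q -> Box Dia q is axiom 5; it is valid on a frame iff R is euclidean.
(A) R is euclidean (any two R-successors of the same world are R-related), so the schema is valid here.
(B) R is euclidean (any two R-successors of the same world are R-related), so the schema is valid here.
(C) R is euclidean (any two R-successors of the same world are R-related), so the schema is valid here.

none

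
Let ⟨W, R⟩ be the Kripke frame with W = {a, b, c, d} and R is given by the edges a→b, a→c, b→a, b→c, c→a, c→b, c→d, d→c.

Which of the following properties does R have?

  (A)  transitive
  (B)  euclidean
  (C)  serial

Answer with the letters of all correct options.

C

(A) not transitive: a R b and b R a but not a R a.
(B) not euclidean: c R a and c R d but not a R d.
(C) serial: every world has an R-successor.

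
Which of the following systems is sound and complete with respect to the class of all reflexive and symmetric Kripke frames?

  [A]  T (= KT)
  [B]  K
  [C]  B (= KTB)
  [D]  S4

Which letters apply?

(A) T (= KT) is determined by the class of reflexive frames.
(B) K is determined by the class of arbitrary frames.
(C) B (= KTB) is determined by exactly this class.
(D) S4 is determined by the class of reflexive and transitive frames.

C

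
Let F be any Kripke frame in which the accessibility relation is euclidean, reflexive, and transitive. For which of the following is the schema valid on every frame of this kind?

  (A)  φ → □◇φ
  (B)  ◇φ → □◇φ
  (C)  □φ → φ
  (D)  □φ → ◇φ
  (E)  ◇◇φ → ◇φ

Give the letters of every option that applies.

A, B, C, D, E

A relation that is euclidean, reflexive, and transitive is also serial and symmetric.
(A) axiom B: valid iff R is symmetric. Every such R is symmetric — valid.
(B) ◇φ → □◇φ (axiom 5) characterises the euclidean frames. Every such R is euclidean — valid.
(C) □φ → φ (axiom T) characterises the reflexive frames. Every such R is reflexive — valid.
(D) □φ → ◇φ is axiom D, which corresponds to seriality. Every such R is serial — valid.
(E) ◇◇φ → ◇φ is the dual of axiom 4; it is valid on a frame exactly when R is transitive. Every such R is transitive, so valid.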